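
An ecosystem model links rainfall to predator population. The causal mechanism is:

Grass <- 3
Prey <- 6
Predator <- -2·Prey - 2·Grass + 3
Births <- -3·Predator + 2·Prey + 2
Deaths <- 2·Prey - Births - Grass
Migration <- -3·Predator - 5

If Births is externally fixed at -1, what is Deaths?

10

Intervening sets Births = -1 and removes its equation (Births <- -3·Predator + 2·Prey + 2).
Deaths = 2·Prey - Births - Grass  [with Prey=6, Births=-1, Grass=3]  = 10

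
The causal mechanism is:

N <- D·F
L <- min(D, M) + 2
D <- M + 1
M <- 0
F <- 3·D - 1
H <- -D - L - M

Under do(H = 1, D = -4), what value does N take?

The joint intervention fixes H = 1, D = -4, removing each variable's own equation.
F = 3·D - 1  [with D=-4]  = -13
N = D·F  [with D=-4, F=-13]  = 52

52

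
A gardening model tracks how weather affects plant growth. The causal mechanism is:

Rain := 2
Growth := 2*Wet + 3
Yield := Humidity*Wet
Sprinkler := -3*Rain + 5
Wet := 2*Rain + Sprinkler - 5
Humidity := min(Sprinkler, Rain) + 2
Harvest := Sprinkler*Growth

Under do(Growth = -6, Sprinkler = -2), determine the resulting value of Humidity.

The joint intervention fixes Growth = -6, Sprinkler = -2, removing each variable's own equation.
Humidity = min(Sprinkler, Rain) + 2  [with Sprinkler=-2, Rain=2]  = 0

0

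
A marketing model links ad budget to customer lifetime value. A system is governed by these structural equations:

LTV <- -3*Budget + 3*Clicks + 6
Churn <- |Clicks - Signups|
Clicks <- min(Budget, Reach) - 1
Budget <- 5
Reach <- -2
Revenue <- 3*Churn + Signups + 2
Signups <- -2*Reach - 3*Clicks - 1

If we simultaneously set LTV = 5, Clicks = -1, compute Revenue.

Setting LTV = 5, Clicks = -1 by intervention discards those variables' equations.
Signups = -2*Reach - 3*Clicks - 1  [with Reach=-2, Clicks=-1]  = 6
Churn = |Clicks - Signups|  [with Clicks=-1, Signups=6]  = 7
Revenue = 3*Churn + Signups + 2  [with Churn=7, Signups=6]  = 29

29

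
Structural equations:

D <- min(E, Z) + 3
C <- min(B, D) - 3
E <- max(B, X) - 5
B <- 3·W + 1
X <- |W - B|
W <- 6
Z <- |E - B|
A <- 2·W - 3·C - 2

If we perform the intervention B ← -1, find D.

5

Under do(B=-1), the mechanism B <- 3·W + 1 is discarded; B is fixed at -1.
X = |W - B|  [with W=6, B=-1]  = 7
E = max(B, X) - 5  [with B=-1, X=7]  = 2
Z = |E - B|  [with E=2, B=-1]  = 3
D = min(E, Z) + 3  [with E=2, Z=3]  = 5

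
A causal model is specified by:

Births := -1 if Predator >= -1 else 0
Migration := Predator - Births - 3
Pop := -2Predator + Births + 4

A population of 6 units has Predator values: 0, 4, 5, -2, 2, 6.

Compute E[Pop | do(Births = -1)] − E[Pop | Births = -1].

Every unit gets Births=-1 under the intervention. Pop values become 3, -5, -7, 7, -1, -9; E[Pop|do(Births=-1)] = -2.
Observing Births=-1 restricts to units where Births's equation naturally yields -1: Predator ∈ {0, 4, 5, 2, 6}. In that subpopulation Pop = 3, -5, -7, -1, -9, mean -3.8.
Difference = -2 − (-3.8) = 1.8.

1.8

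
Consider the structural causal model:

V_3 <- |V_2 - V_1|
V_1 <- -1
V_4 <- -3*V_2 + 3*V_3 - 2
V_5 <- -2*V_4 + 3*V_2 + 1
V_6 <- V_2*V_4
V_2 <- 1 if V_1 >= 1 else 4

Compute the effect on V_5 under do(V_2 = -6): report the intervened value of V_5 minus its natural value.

do(V_2=-6) replaces the equation V_2 <- 1 if V_1 >= 1 else 4 with the constant V_2 = -6.
V_3 = |V_2 - V_1|  [with V_2=-6, V_1=-1]  = 5
V_4 = -3*V_2 + 3*V_3 - 2  [with V_2=-6, V_3=5]  = 31
V_5 = -2*V_4 + 3*V_2 + 1  [with V_4=31, V_2=-6]  = -79
Without intervention: V_2 = 1 if V_1 >= 1 else 4  [with V_1=-1]  = 4; V_3 = |V_2 - V_1|  [with V_2=4, V_1=-1]  = 5; V_4 = -3*V_2 + 3*V_3 - 2  [with V_2=4, V_3=5]  = 1; V_5 = -2*V_4 + 3*V_2 + 1  [with V_4=1, V_2=4]  = 11.
Change = -79 − 11 = -90.

-90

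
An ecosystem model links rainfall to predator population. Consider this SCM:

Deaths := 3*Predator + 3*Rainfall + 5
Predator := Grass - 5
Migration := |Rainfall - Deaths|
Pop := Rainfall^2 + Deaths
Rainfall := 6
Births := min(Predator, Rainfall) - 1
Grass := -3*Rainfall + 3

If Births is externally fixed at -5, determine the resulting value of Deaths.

Intervening sets Births = -5 and removes its equation (Births := min(Predator, Rainfall) - 1).
No directed path runs from Births to Deaths, so Deaths keeps its natural value.
Grass = -3*Rainfall + 3  [with Rainfall=6]  = -15
Predator = Grass - 5  [with Grass=-15]  = -20
Deaths = 3*Predator + 3*Rainfall + 5  [with Predator=-20, Rainfall=6]  = -37

-37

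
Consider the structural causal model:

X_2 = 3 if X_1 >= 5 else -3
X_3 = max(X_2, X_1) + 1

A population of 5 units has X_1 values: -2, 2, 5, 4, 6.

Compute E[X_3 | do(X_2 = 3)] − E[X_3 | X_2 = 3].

Every unit gets X_2=3 under the intervention. X_3 values become 4, 4, 6, 5, 7; E[X_3|do(X_2=3)] = 5.2.
E[X_3|X_2=3] averages over only the 2 units with X_2=3 (X_1 = 5, 6): X_3 = 6, 7, mean 6.5.
Difference = 5.2 − 6.5 = -1.3.

-1.3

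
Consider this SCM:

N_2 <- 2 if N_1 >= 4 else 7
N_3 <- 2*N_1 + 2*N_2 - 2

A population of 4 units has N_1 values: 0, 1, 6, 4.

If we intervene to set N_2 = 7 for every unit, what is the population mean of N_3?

Every unit gets N_2=7 under the intervention. N_3 values become 12, 14, 24, 20; E[N_3|do(N_2=7)] = 17.5.

17.5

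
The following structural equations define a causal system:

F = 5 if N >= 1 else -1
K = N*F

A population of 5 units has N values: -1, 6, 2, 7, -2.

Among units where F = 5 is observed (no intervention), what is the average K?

E[K|F=5] averages over only the 3 units with F=5 (N = 6, 2, 7): K = 30, 10, 35, mean 25.

25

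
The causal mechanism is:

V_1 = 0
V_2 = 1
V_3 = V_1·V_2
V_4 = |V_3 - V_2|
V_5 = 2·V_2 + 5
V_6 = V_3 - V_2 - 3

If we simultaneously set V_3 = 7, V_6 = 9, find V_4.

6

Setting V_3 = 7, V_6 = 9 by intervention discards those variables' equations.
V_4 = |V_3 - V_2|  [with V_3=7, V_2=1]  = 6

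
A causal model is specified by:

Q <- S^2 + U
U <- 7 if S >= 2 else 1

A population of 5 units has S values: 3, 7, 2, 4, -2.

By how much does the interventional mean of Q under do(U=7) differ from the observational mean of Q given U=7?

The intervention sets U=7 in all 5 units regardless of S. Recomputing Q per unit gives 16, 56, 11, 23, 11; average 23.4.
E[Q|U=7] averages over only the 4 units with U=7 (S = 3, 7, 2, 4): Q = 16, 56, 11, 23, mean 26.5.
Difference = 23.4 − 26.5 = -3.1.

-3.1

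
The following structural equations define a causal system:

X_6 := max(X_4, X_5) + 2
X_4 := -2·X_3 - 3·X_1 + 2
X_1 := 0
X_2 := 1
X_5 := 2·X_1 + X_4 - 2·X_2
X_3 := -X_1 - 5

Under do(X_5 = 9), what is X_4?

The intervention breaks the incoming arrows to X_5: X_5 := 2·X_1 + X_4 - 2·X_2 no longer applies, and X_5 = 9.
Since X_4 is not a descendant of the intervened variable, it is unaffected.
X_3 = -X_1 - 5  [with X_1=0]  = -5
X_4 = -2·X_3 - 3·X_1 + 2  [with X_3=-5, X_1=0]  = 12

12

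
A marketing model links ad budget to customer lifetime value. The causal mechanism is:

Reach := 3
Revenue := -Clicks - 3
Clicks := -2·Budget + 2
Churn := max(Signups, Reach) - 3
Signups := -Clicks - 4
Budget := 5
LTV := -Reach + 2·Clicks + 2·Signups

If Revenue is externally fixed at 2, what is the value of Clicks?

-8

do(Revenue=2) replaces the equation Revenue := -Clicks - 3 with the constant Revenue = 2.
Clicks is not downstream of the intervention, so its value is determined by the original equations.
Clicks = -2·Budget + 2  [with Budget=5]  = -8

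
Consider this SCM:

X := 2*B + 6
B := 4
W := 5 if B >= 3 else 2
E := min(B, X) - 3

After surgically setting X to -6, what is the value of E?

Under do(X=-6), the mechanism X := 2*B + 6 is discarded; X is fixed at -6.
E = min(B, X) - 3  [with B=4, X=-6]  = -9

-9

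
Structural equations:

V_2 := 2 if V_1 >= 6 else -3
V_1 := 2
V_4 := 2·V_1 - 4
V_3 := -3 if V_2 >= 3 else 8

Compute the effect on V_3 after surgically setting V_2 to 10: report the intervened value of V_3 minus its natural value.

-11

The intervention breaks the incoming arrows to V_2: V_2 := 2 if V_1 >= 6 else -3 no longer applies, and V_2 = 10.
V_3 = -3 if V_2 >= 3 else 8  [with V_2=10]  = -3
Without intervention: V_2 = 2 if V_1 >= 6 else -3  [with V_1=2]  = -3; V_3 = -3 if V_2 >= 3 else 8  [with V_2=-3]  = 8.
Change = -3 − 8 = -11.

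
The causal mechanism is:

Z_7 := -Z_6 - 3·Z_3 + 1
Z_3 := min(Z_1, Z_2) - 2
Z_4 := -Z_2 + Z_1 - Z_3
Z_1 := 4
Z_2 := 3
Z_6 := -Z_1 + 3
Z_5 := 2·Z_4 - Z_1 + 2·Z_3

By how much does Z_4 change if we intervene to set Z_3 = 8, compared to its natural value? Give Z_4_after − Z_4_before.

The intervention breaks the incoming arrows to Z_3: Z_3 := min(Z_1, Z_2) - 2 no longer applies, and Z_3 = 8.
Z_4 = -Z_2 + Z_1 - Z_3  [with Z_2=3, Z_1=4, Z_3=8]  = -7
Without intervention: Z_3 = min(Z_1, Z_2) - 2  [with Z_1=4, Z_2=3]  = 1; Z_4 = -Z_2 + Z_1 - Z_3  [with Z_2=3, Z_1=4, Z_3=1]  = 0.
Change = -7 − 0 = -7.

-7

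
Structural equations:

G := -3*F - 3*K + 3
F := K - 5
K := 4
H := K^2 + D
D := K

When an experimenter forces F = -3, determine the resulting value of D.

Under do(F=-3), the mechanism F := K - 5 is discarded; F is fixed at -3.
Since D is not a descendant of the intervened variable, it is unaffected.
D = K  [with K=4]  = 4

4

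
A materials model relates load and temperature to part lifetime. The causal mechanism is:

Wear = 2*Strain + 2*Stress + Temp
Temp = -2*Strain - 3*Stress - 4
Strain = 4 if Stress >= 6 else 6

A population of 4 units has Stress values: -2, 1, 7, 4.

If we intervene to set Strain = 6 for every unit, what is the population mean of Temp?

The intervention sets Strain=6 in all 4 units regardless of Stress. Recomputing Temp per unit gives -10, -19, -37, -28; average -23.5.

-23.5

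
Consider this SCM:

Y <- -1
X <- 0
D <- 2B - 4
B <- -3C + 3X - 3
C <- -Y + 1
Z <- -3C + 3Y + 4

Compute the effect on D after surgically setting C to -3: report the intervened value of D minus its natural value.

The intervention breaks the incoming arrows to C: C <- -Y + 1 no longer applies, and C = -3.
B = -3C + 3X - 3  [with C=-3, X=0]  = 6
D = 2B - 4  [with B=6]  = 8
Without intervention: C = -Y + 1  [with Y=-1]  = 2; B = -3C + 3X - 3  [with C=2, X=0]  = -9; D = 2B - 4  [with B=-9]  = -22.
Change = 8 − (-22) = 30.

30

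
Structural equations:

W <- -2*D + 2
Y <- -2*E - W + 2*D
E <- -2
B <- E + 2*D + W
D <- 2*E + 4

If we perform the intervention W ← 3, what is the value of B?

1

The intervention breaks the incoming arrows to W: W <- -2*D + 2 no longer applies, and W = 3.
D = 2*E + 4  [with E=-2]  = 0
B = E + 2*D + W  [with E=-2, D=0, W=3]  = 1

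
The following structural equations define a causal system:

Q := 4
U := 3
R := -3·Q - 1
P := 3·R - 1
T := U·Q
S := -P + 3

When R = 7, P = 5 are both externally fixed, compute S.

-2

The joint intervention fixes R = 7, P = 5, removing each variable's own equation.
S = -P + 3  [with P=5]  = -2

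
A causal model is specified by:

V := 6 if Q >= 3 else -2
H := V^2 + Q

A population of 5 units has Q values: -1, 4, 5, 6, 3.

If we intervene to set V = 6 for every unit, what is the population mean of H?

39.4

Every unit gets V=6 under the intervention. H values become 35, 40, 41, 42, 39; E[H|do(V=6)] = 39.4.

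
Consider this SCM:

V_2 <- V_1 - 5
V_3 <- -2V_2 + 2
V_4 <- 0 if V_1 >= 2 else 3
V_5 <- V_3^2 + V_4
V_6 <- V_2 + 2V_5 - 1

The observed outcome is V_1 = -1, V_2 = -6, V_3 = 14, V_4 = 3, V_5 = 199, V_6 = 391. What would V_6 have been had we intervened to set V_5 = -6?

-19

The intervention breaks the incoming arrows to V_5: V_5 <- V_3^2 + V_4 no longer applies, and V_5 = -6.
V_2 = V_1 - 5  [with V_1=-1]  = -6
V_6 = V_2 + 2V_5 - 1  [with V_2=-6, V_5=-6]  = -19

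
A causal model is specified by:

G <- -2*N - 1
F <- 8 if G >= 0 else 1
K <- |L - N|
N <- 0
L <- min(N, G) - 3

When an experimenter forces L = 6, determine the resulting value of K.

do(L=6) replaces the equation L <- min(N, G) - 3 with the constant L = 6.
K = |L - N|  [with L=6, N=0]  = 6

6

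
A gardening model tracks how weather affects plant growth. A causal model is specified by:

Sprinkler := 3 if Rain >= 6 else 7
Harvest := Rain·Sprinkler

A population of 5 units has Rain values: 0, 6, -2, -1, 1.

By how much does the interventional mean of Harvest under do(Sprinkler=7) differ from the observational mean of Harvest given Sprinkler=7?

do(Sprinkler=7) breaks Sprinkler's dependence on Rain. With Sprinkler=7 fixed, Harvest across the units is 0, 42, -14, -7, 7, mean 5.6.
Observing Sprinkler=7 restricts to units where Sprinkler's equation naturally yields 7: Rain ∈ {0, -2, -1, 1}. In that subpopulation Harvest = 0, -14, -7, 7, mean -3.5.
Difference = 5.6 − (-3.5) = 9.1.

9.1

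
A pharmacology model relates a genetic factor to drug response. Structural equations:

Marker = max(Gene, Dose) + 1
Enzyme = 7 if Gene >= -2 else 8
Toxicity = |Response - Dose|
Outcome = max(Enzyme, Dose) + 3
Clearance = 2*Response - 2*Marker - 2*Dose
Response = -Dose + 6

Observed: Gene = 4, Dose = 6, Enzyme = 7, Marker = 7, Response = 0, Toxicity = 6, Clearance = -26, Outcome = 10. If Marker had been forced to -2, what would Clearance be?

-8

The intervention breaks the incoming arrows to Marker: Marker = max(Gene, Dose) + 1 no longer applies, and Marker = -2.
Response = -Dose + 6  [with Dose=6]  = 0
Clearance = 2*Response - 2*Marker - 2*Dose  [with Response=0, Marker=-2, Dose=6]  = -8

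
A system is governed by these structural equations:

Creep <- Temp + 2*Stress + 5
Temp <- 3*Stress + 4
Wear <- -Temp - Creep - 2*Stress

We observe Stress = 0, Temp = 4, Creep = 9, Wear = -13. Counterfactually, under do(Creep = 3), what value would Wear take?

The intervention breaks the incoming arrows to Creep: Creep <- Temp + 2*Stress + 5 no longer applies, and Creep = 3.
Temp = 3*Stress + 4  [with Stress=0]  = 4
Wear = -Temp - Creep - 2*Stress  [with Temp=4, Creep=3, Stress=0]  = -7

-7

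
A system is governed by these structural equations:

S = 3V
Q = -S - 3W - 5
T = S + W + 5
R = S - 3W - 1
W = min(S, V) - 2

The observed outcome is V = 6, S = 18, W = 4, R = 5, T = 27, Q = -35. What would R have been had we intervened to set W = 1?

14

The intervention breaks the incoming arrows to W: W = min(S, V) - 2 no longer applies, and W = 1.
S = 3V  [with V=6]  = 18
R = S - 3W - 1  [with S=18, W=1]  = 14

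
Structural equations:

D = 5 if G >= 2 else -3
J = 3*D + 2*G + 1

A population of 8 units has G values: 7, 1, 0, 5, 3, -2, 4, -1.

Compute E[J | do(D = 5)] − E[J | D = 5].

-5.25

The intervention sets D=5 in all 8 units regardless of G. Recomputing J per unit gives 30, 18, 16, 26, 22, 12, 24, 14; average 20.25.
E[J|D=5] averages over only the 4 units with D=5 (G = 7, 5, 3, 4): J = 30, 26, 22, 24, mean 25.5.
Difference = 20.25 − 25.5 = -5.25.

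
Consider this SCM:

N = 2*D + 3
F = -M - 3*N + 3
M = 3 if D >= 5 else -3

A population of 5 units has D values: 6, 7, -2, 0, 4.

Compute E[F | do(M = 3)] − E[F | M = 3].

21

Under do(M=3), M's equation is replaced by M=3 for every unit. Per-unit F: -45, -51, 3, -9, -33. Mean = -27.
Conditioning on M=3 selects the 2 unit(s) with D ∈ {6, 7}. Their F values: -45, -51. Mean = -48.
Difference = -27 − (-48) = 21.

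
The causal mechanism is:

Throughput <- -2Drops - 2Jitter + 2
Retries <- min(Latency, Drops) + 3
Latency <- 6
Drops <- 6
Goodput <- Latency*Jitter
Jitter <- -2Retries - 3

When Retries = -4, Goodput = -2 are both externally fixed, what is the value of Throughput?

-20

The joint intervention fixes Retries = -4, Goodput = -2, removing each variable's own equation.
Jitter = -2Retries - 3  [with Retries=-4]  = 5
Throughput = -2Drops - 2Jitter + 2  [with Drops=6, Jitter=5]  = -20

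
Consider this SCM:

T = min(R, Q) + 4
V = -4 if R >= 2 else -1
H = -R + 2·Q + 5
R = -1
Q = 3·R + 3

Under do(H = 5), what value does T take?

The intervention breaks the incoming arrows to H: H = -R + 2·Q + 5 no longer applies, and H = 5.
T is not downstream of the intervention, so its value is determined by the original equations.
Q = 3·R + 3  [with R=-1]  = 0
T = min(R, Q) + 4  [with R=-1, Q=0]  = 3

3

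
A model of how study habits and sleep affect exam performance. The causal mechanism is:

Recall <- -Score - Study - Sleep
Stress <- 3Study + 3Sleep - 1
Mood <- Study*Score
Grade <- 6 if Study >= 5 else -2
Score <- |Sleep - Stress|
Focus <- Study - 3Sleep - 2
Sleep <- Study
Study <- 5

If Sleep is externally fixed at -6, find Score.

do(Sleep=-6) replaces the equation Sleep <- Study with the constant Sleep = -6.
Stress = 3Study + 3Sleep - 1  [with Study=5, Sleep=-6]  = -4
Score = |Sleep - Stress|  [with Sleep=-6, Stress=-4]  = 2

2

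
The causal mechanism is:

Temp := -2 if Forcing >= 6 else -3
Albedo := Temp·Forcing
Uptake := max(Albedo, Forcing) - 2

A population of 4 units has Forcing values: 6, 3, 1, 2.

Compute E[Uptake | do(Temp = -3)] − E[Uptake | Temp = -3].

1

do(Temp=-3) breaks Temp's dependence on Forcing. With Temp=-3 fixed, Uptake across the units is 4, 1, -1, 0, mean 1.
Observing Temp=-3 restricts to units where Temp's equation naturally yields -3: Forcing ∈ {3, 1, 2}. In that subpopulation Uptake = 1, -1, 0, mean 0.
Difference = 1 − 0 = 1.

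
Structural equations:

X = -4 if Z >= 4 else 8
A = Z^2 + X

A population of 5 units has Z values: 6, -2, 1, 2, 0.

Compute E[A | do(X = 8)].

17

do(X=8) breaks X's dependence on Z. With X=8 fixed, A across the units is 44, 12, 9, 12, 8, mean 17.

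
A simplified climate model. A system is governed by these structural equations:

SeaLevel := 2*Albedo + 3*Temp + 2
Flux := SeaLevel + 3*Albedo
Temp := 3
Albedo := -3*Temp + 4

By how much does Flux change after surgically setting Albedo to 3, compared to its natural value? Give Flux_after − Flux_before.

40

Under do(Albedo=3), the mechanism Albedo := -3*Temp + 4 is discarded; Albedo is fixed at 3.
SeaLevel = 2*Albedo + 3*Temp + 2  [with Albedo=3, Temp=3]  = 17
Flux = SeaLevel + 3*Albedo  [with SeaLevel=17, Albedo=3]  = 26
Without intervention: Albedo = -3*Temp + 4  [with Temp=3]  = -5; SeaLevel = 2*Albedo + 3*Temp + 2  [with Albedo=-5, Temp=3]  = 1; Flux = SeaLevel + 3*Albedo  [with SeaLevel=1, Albedo=-5]  = -14.
Change = 26 − (-14) = 40.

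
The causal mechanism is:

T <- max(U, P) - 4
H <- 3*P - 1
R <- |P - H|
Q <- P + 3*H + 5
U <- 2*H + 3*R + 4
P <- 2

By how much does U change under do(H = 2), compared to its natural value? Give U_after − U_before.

-15

do(H=2) replaces the equation H <- 3*P - 1 with the constant H = 2.
R = |P - H|  [with P=2, H=2]  = 0
U = 2*H + 3*R + 4  [with H=2, R=0]  = 8
Without intervention: H = 3*P - 1  [with P=2]  = 5; R = |P - H|  [with P=2, H=5]  = 3; U = 2*H + 3*R + 4  [with H=5, R=3]  = 23.
Change = 8 − 23 = -15.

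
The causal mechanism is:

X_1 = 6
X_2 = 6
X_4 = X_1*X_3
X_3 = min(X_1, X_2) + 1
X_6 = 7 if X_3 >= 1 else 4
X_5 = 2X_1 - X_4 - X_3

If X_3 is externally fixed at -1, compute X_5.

19

do(X_3=-1) replaces the equation X_3 = min(X_1, X_2) + 1 with the constant X_3 = -1.
X_4 = X_1*X_3  [with X_1=6, X_3=-1]  = -6
X_5 = 2X_1 - X_4 - X_3  [with X_1=6, X_4=-6, X_3=-1]  = 19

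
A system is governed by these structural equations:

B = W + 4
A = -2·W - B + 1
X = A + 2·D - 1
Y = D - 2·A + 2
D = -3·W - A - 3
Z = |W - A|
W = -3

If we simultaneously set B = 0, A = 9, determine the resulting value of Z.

12

Setting B = 0, A = 9 by intervention discards those variables' equations.
Z = |W - A|  [with W=-3, A=9]  = 12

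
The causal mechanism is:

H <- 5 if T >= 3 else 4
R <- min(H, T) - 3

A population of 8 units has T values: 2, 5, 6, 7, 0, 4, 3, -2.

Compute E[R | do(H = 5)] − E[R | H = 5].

-1.65

do(H=5) breaks H's dependence on T. With H=5 fixed, R across the units is -1, 2, 2, 2, -3, 1, 0, -5, mean -0.25.
E[R|H=5] averages over only the 5 units with H=5 (T = 5, 6, 7, 4, 3): R = 2, 2, 2, 1, 0, mean 1.4.
Difference = -0.25 − 1.4 = -1.65.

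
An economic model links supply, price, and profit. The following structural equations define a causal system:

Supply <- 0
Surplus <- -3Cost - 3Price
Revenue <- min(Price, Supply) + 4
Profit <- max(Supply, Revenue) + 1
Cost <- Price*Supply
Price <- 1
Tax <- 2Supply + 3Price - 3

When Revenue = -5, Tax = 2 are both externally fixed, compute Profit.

The joint intervention fixes Revenue = -5, Tax = 2, removing each variable's own equation.
Profit = max(Supply, Revenue) + 1  [with Supply=0, Revenue=-5]  = 1

1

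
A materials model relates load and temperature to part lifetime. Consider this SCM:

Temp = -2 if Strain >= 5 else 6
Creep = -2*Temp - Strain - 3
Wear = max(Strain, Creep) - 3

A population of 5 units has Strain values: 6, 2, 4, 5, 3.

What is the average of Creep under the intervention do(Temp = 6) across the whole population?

-19

do(Temp=6) breaks Temp's dependence on Strain. With Temp=6 fixed, Creep across the units is -21, -17, -19, -20, -18, mean -19.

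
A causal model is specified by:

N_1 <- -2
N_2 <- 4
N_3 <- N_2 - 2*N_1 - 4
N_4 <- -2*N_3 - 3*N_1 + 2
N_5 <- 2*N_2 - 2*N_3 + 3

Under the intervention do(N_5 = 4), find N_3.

4

do(N_5=4) replaces the equation N_5 <- 2*N_2 - 2*N_3 + 3 with the constant N_5 = 4.
N_3 is not downstream of the intervention, so its value is determined by the original equations.
N_3 = N_2 - 2*N_1 - 4  [with N_2=4, N_1=-2]  = 4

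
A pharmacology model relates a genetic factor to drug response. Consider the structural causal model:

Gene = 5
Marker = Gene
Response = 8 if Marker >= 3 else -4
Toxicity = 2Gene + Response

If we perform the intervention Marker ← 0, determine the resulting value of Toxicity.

6

Under do(Marker=0), the mechanism Marker = Gene is discarded; Marker is fixed at 0.
Response = 8 if Marker >= 3 else -4  [with Marker=0]  = -4
Toxicity = 2Gene + Response  [with Gene=5, Response=-4]  = 6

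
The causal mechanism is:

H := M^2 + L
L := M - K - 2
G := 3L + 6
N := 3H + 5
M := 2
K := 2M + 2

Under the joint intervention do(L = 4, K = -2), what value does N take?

Setting L = 4, K = -2 by intervention discards those variables' equations.
H = M^2 + L  [with M=2, L=4]  = 8
N = 3H + 5  [with H=8]  = 29

29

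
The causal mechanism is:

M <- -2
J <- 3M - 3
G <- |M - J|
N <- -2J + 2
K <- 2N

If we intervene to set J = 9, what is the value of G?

The intervention breaks the incoming arrows to J: J <- 3M - 3 no longer applies, and J = 9.
G = |M - J|  [with M=-2, J=9]  = 11

11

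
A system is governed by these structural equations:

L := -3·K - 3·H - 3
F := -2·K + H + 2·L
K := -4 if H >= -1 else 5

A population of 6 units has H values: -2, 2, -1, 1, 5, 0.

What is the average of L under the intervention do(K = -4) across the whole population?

Under do(K=-4), K's equation is replaced by K=-4 for every unit. Per-unit L: 15, 3, 12, 6, -6, 9. Mean = 6.5.

6.5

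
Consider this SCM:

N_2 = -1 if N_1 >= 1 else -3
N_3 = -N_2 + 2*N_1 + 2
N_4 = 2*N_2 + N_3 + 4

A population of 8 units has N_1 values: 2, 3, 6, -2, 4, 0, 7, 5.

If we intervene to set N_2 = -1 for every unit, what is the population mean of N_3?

The intervention sets N_2=-1 in all 8 units regardless of N_1. Recomputing N_3 per unit gives 7, 9, 15, -1, 11, 3, 17, 13; average 9.25.

9.25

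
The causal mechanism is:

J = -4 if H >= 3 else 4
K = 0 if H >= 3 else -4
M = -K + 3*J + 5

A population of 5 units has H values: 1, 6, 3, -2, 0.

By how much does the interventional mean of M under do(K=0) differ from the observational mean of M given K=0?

do(K=0) breaks K's dependence on H. With K=0 fixed, M across the units is 17, -7, -7, 17, 17, mean 7.4.
Conditioning on K=0 selects the 2 unit(s) with H ∈ {6, 3}. Their M values: -7, -7. Mean = -7.
Difference = 7.4 − (-7) = 14.4.

14.4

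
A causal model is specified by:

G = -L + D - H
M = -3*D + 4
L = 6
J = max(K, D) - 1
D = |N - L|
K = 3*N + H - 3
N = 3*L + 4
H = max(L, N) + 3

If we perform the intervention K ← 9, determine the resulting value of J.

The intervention breaks the incoming arrows to K: K = 3*N + H - 3 no longer applies, and K = 9.
N = 3*L + 4  [with L=6]  = 22
D = |N - L|  [with N=22, L=6]  = 16
J = max(K, D) - 1  [with K=9, D=16]  = 15

15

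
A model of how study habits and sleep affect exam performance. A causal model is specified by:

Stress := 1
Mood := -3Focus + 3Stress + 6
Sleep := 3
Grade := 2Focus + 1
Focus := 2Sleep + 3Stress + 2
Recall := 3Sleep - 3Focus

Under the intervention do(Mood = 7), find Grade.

Under do(Mood=7), the mechanism Mood := -3Focus + 3Stress + 6 is discarded; Mood is fixed at 7.
Since Grade is not a descendant of the intervened variable, it is unaffected.
Focus = 2Sleep + 3Stress + 2  [with Sleep=3, Stress=1]  = 11
Grade = 2Focus + 1  [with Focus=11]  = 23

23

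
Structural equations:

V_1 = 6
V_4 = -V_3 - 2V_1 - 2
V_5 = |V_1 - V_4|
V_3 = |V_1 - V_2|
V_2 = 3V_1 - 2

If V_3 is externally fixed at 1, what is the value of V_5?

do(V_3=1) replaces the equation V_3 = |V_1 - V_2| with the constant V_3 = 1.
V_4 = -V_3 - 2V_1 - 2  [with V_3=1, V_1=6]  = -15
V_5 = |V_1 - V_4|  [with V_1=6, V_4=-15]  = 21

21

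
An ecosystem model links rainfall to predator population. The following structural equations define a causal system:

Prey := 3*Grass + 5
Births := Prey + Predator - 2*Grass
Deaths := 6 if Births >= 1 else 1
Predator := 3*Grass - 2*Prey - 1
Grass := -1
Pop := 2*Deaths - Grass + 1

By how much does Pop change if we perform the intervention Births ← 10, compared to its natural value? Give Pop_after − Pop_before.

10

Under do(Births=10), the mechanism Births := Prey + Predator - 2*Grass is discarded; Births is fixed at 10.
Deaths = 6 if Births >= 1 else 1  [with Births=10]  = 6
Pop = 2*Deaths - Grass + 1  [with Deaths=6, Grass=-1]  = 14
Without intervention: Prey = 3*Grass + 5  [with Grass=-1]  = 2; Predator = 3*Grass - 2*Prey - 1  [with Grass=-1, Prey=2]  = -8; Births = Prey + Predator - 2*Grass  [with Prey=2, Predator=-8, Grass=-1]  = -4; Deaths = 6 if Births >= 1 else 1  [with Births=-4]  = 1; Pop = 2*Deaths - Grass + 1  [with Deaths=1, Grass=-1]  = 4.
Change = 14 − 4 = 10.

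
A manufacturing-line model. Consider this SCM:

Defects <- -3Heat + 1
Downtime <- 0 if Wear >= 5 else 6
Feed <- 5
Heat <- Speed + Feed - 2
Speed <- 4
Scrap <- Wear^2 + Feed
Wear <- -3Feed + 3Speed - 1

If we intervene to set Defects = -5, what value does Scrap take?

The intervention breaks the incoming arrows to Defects: Defects <- -3Heat + 1 no longer applies, and Defects = -5.
Since Scrap is not a descendant of the intervened variable, it is unaffected.
Wear = -3Feed + 3Speed - 1  [with Feed=5, Speed=4]  = -4
Scrap = Wear^2 + Feed  [with Wear=-4, Feed=5]  = 21

21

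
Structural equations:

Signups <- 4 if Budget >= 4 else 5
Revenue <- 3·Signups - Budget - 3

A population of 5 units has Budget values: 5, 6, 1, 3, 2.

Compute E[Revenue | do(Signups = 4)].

5.6

Under do(Signups=4), Signups's equation is replaced by Signups=4 for every unit. Per-unit Revenue: 4, 3, 8, 6, 7. Mean = 5.6.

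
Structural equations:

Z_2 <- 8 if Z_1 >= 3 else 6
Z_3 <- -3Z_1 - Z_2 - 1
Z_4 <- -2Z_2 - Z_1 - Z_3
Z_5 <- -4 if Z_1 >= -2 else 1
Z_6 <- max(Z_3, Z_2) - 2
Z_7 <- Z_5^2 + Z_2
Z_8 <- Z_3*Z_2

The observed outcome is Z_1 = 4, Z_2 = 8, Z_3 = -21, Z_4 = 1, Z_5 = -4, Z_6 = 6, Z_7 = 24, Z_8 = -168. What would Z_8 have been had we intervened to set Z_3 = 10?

The intervention breaks the incoming arrows to Z_3: Z_3 <- -3Z_1 - Z_2 - 1 no longer applies, and Z_3 = 10.
Z_2 = 8 if Z_1 >= 3 else 6  [with Z_1=4]  = 8
Z_8 = Z_3*Z_2  [with Z_3=10, Z_2=8]  = 80

80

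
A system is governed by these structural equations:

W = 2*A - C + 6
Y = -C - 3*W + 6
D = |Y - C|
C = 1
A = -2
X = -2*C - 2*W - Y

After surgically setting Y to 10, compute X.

-14

Under do(Y=10), the mechanism Y = -C - 3*W + 6 is discarded; Y is fixed at 10.
W = 2*A - C + 6  [with A=-2, C=1]  = 1
X = -2*C - 2*W - Y  [with C=1, W=1, Y=10]  = -14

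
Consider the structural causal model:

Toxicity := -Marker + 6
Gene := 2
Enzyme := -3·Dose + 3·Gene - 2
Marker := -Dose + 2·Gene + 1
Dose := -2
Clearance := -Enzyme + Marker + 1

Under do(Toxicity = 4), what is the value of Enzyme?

10

do(Toxicity=4) replaces the equation Toxicity := -Marker + 6 with the constant Toxicity = 4.
Enzyme is not downstream of the intervention, so its value is determined by the original equations.
Enzyme = -3·Dose + 3·Gene - 2  [with Dose=-2, Gene=2]  = 10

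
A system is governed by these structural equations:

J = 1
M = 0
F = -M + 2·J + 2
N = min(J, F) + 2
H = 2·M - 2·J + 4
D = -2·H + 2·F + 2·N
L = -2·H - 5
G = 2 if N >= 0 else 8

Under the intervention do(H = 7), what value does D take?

The intervention breaks the incoming arrows to H: H = 2·M - 2·J + 4 no longer applies, and H = 7.
F = -M + 2·J + 2  [with M=0, J=1]  = 4
N = min(J, F) + 2  [with J=1, F=4]  = 3
D = -2·H + 2·F + 2·N  [with H=7, F=4, N=3]  = 0

0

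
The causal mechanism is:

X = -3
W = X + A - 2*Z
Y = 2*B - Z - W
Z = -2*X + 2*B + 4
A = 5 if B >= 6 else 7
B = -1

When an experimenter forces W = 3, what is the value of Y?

-13

The intervention breaks the incoming arrows to W: W = X + A - 2*Z no longer applies, and W = 3.
Z = -2*X + 2*B + 4  [with X=-3, B=-1]  = 8
Y = 2*B - Z - W  [with B=-1, Z=8, W=3]  = -13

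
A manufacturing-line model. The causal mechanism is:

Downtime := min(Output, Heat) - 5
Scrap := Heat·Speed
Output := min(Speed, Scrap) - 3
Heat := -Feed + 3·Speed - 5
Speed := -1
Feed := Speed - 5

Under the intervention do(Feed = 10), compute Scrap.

Under do(Feed=10), the mechanism Feed := Speed - 5 is discarded; Feed is fixed at 10.
Heat = -Feed + 3·Speed - 5  [with Feed=10, Speed=-1]  = -18
Scrap = Heat·Speed  [with Heat=-18, Speed=-1]  = 18

18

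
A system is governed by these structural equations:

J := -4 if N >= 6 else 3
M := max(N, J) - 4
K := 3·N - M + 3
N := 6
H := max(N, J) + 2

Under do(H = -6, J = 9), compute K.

16

Setting H = -6, J = 9 by intervention discards those variables' equations.
M = max(N, J) - 4  [with N=6, J=9]  = 5
K = 3·N - M + 3  [with N=6, M=5]  = 16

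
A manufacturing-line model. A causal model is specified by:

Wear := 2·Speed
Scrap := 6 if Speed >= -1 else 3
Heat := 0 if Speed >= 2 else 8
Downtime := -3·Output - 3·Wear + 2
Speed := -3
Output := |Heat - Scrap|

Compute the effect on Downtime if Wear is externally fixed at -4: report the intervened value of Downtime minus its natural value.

-6

The intervention breaks the incoming arrows to Wear: Wear := 2·Speed no longer applies, and Wear = -4.
Heat = 0 if Speed >= 2 else 8  [with Speed=-3]  = 8
Scrap = 6 if Speed >= -1 else 3  [with Speed=-3]  = 3
Output = |Heat - Scrap|  [with Heat=8, Scrap=3]  = 5
Downtime = -3·Output - 3·Wear + 2  [with Output=5, Wear=-4]  = -1
Without intervention: Heat = 0 if Speed >= 2 else 8  [with Speed=-3]  = 8; Wear = 2·Speed  [with Speed=-3]  = -6; Scrap = 6 if Speed >= -1 else 3  [with Speed=-3]  = 3; Output = |Heat - Scrap|  [with Heat=8, Scrap=3]  = 5; Downtime = -3·Output - 3·Wear + 2  [with Output=5, Wear=-6]  = 5.
Change = -1 − 5 = -6.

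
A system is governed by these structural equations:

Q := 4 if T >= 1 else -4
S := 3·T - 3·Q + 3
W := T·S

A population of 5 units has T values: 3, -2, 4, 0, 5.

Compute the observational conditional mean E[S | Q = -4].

12

Observing Q=-4 restricts to units where Q's equation naturally yields -4: T ∈ {-2, 0}. In that subpopulation S = 9, 15, mean 12.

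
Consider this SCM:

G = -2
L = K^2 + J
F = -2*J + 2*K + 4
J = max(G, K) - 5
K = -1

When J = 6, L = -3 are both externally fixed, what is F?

-10

Setting J = 6, L = -3 by intervention discards those variables' equations.
F = -2*J + 2*K + 4  [with J=6, K=-1]  = -10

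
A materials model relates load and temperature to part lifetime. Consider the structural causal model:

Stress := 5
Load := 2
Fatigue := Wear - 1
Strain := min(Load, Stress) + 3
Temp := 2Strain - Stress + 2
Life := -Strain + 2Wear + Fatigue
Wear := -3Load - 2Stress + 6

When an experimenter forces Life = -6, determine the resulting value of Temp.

Under do(Life=-6), the mechanism Life := -Strain + 2Wear + Fatigue is discarded; Life is fixed at -6.
Since Temp is not a descendant of the intervened variable, it is unaffected.
Strain = min(Load, Stress) + 3  [with Load=2, Stress=5]  = 5
Temp = 2Strain - Stress + 2  [with Strain=5, Stress=5]  = 7

7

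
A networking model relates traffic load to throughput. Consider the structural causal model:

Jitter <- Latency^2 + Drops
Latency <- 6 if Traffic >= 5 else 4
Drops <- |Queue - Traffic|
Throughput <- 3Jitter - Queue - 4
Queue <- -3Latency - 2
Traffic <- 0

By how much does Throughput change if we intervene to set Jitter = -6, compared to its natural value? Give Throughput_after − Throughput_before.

The intervention breaks the incoming arrows to Jitter: Jitter <- Latency^2 + Drops no longer applies, and Jitter = -6.
Latency = 6 if Traffic >= 5 else 4  [with Traffic=0]  = 4
Queue = -3Latency - 2  [with Latency=4]  = -14
Throughput = 3Jitter - Queue - 4  [with Jitter=-6, Queue=-14]  = -8
Without intervention: Latency = 6 if Traffic >= 5 else 4  [with Traffic=0]  = 4; Queue = -3Latency - 2  [with Latency=4]  = -14; Drops = |Queue - Traffic|  [with Queue=-14, Traffic=0]  = 14; Jitter = Latency^2 + Drops  [with Latency=4, Drops=14]  = 30; Throughput = 3Jitter - Queue - 4  [with Jitter=30, Queue=-14]  = 100.
Change = -8 − 100 = -108.

-108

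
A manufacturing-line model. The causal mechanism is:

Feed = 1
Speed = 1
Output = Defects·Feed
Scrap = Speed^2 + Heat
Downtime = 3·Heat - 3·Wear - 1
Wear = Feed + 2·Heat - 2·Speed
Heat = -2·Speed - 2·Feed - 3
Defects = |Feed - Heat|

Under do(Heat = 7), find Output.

The intervention breaks the incoming arrows to Heat: Heat = -2·Speed - 2·Feed - 3 no longer applies, and Heat = 7.
Defects = |Feed - Heat|  [with Feed=1, Heat=7]  = 6
Output = Defects·Feed  [with Defects=6, Feed=1]  = 6

6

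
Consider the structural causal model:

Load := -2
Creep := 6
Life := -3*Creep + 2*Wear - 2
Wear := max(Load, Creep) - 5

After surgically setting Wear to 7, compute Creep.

Under do(Wear=7), the mechanism Wear := max(Load, Creep) - 5 is discarded; Wear is fixed at 7.
Since Creep is not a descendant of the intervened variable, it is unaffected.

6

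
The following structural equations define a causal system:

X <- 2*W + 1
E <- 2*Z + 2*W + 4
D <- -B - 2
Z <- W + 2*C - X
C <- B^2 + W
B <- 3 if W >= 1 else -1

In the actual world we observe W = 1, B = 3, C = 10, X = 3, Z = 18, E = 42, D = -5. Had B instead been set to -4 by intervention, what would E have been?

70

Under do(B=-4), the mechanism B <- 3 if W >= 1 else -1 is discarded; B is fixed at -4.
C = B^2 + W  [with B=-4, W=1]  = 17
X = 2*W + 1  [with W=1]  = 3
Z = W + 2*C - X  [with W=1, C=17, X=3]  = 32
E = 2*Z + 2*W + 4  [with Z=32, W=1]  = 70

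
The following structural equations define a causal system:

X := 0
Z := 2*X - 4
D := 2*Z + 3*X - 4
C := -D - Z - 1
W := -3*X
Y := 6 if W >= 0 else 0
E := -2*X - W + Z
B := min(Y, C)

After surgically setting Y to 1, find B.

1

Intervening sets Y = 1 and removes its equation (Y := 6 if W >= 0 else 0).
Z = 2*X - 4  [with X=0]  = -4
D = 2*Z + 3*X - 4  [with Z=-4, X=0]  = -12
C = -D - Z - 1  [with D=-12, Z=-4]  = 15
B = min(Y, C)  [with Y=1, C=15]  = 1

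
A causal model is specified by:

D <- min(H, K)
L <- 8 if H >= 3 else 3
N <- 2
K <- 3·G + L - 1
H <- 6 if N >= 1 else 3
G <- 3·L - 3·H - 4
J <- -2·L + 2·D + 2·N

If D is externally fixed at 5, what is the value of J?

-2

Intervening sets D = 5 and removes its equation (D <- min(H, K)).
H = 6 if N >= 1 else 3  [with N=2]  = 6
L = 8 if H >= 3 else 3  [with H=6]  = 8
J = -2·L + 2·D + 2·N  [with L=8, D=5, N=2]  = -2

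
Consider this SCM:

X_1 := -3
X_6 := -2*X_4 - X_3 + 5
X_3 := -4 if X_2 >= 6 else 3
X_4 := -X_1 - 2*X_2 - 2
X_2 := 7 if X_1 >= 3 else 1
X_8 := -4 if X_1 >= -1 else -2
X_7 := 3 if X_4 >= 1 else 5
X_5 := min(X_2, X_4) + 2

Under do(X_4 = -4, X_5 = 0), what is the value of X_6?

The joint intervention fixes X_4 = -4, X_5 = 0, removing each variable's own equation.
X_2 = 7 if X_1 >= 3 else 1  [with X_1=-3]  = 1
X_3 = -4 if X_2 >= 6 else 3  [with X_2=1]  = 3
X_6 = -2*X_4 - X_3 + 5  [with X_4=-4, X_3=3]  = 10

10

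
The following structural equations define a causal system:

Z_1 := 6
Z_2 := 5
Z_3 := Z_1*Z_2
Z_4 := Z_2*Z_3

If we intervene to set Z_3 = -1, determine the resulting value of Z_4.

-5

The intervention breaks the incoming arrows to Z_3: Z_3 := Z_1*Z_2 no longer applies, and Z_3 = -1.
Z_4 = Z_2*Z_3  [with Z_2=5, Z_3=-1]  = -5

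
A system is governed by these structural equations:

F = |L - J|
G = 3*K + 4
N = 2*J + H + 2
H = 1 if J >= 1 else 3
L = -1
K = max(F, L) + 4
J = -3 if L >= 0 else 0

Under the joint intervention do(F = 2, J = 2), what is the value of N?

Setting F = 2, J = 2 by intervention discards those variables' equations.
H = 1 if J >= 1 else 3  [with J=2]  = 1
N = 2*J + H + 2  [with J=2, H=1]  = 7

7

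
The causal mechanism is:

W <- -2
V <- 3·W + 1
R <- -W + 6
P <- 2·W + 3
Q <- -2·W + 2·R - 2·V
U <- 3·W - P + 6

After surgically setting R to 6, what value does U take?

1

The intervention breaks the incoming arrows to R: R <- -W + 6 no longer applies, and R = 6.
No directed path runs from R to U, so U keeps its natural value.
P = 2·W + 3  [with W=-2]  = -1
U = 3·W - P + 6  [with W=-2, P=-1]  = 1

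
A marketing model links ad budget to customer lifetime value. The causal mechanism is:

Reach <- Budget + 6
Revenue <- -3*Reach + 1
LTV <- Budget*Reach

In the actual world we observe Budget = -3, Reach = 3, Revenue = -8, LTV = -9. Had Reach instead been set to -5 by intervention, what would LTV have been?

Under do(Reach=-5), the mechanism Reach <- Budget + 6 is discarded; Reach is fixed at -5.
LTV = Budget*Reach  [with Budget=-3, Reach=-5]  = 15

15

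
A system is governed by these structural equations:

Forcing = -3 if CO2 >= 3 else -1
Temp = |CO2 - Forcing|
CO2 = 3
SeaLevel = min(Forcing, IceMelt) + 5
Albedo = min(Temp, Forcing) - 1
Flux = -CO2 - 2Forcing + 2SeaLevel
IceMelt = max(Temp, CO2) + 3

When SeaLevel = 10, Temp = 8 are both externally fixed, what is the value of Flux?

Under do(SeaLevel = 10, Temp = 8), each intervened variable's structural equation is replaced by its fixed value.
Forcing = -3 if CO2 >= 3 else -1  [with CO2=3]  = -3
Flux = -CO2 - 2Forcing + 2SeaLevel  [with CO2=3, Forcing=-3, SeaLevel=10]  = 23

23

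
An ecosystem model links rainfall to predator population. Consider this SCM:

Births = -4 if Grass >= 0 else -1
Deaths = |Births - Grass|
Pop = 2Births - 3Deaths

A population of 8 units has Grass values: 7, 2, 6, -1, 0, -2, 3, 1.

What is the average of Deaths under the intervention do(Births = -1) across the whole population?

Under do(Births=-1), Births's equation is replaced by Births=-1 for every unit. Per-unit Deaths: 8, 3, 7, 0, 1, 1, 4, 2. Mean = 3.25.

3.25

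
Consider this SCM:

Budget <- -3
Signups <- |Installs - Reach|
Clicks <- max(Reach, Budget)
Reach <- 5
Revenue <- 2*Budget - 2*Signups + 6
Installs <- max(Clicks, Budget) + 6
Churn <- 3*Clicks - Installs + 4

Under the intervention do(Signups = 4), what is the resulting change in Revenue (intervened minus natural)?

4

Under do(Signups=4), the mechanism Signups <- |Installs - Reach| is discarded; Signups is fixed at 4.
Revenue = 2*Budget - 2*Signups + 6  [with Budget=-3, Signups=4]  = -8
Without intervention: Clicks = max(Reach, Budget)  [with Reach=5, Budget=-3]  = 5; Installs = max(Clicks, Budget) + 6  [with Clicks=5, Budget=-3]  = 11; Signups = |Installs - Reach|  [with Installs=11, Reach=5]  = 6; Revenue = 2*Budget - 2*Signups + 6  [with Budget=-3, Signups=6]  = -12.
Change = -8 − (-12) = 4.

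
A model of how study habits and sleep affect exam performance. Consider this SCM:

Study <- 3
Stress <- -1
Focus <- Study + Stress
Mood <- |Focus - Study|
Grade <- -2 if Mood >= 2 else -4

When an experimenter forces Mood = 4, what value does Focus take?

2

Under do(Mood=4), the mechanism Mood <- |Focus - Study| is discarded; Mood is fixed at 4.
Since Focus is not a descendant of the intervened variable, it is unaffected.
Focus = Study + Stress  [with Study=3, Stress=-1]  = 2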